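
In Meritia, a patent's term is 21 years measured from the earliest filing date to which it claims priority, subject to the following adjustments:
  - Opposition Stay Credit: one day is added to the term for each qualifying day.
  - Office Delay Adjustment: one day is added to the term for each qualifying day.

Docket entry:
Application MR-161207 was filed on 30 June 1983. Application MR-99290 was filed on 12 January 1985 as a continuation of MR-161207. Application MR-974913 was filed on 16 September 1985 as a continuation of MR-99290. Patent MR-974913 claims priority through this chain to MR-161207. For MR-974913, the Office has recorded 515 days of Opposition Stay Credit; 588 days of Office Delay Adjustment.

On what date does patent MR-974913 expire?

July 8, 2007

Earliest priority filing: 30 June 1983.
Base term: 30 June 1983 + 21 years → 30 June 2004.
Opposition Stay Credit: +515 days → 27 November 2005.
Office Delay Adjustment: +588 days → 8 July 2007.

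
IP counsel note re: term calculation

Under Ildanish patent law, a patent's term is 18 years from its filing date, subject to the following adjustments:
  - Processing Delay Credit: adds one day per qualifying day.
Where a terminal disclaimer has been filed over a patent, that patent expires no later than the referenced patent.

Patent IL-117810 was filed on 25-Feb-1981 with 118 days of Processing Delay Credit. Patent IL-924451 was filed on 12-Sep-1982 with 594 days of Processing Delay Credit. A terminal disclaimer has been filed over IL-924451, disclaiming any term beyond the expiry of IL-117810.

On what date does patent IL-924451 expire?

1999-06-23

Natural term of IL-924451:
  Base: filing + 18 years → 12 September 2000.
  Processing Delay Credit: +594 days → 29 April 2002.
Expiry of referenced patent IL-117810:
  Base: filing + 18 years → 25 February 1999.
  Processing Delay Credit: +118 days → 23 June 1999.
Terminal disclaimer: IL-924451 expires on the earlier of 29 April 2002 and 23 June 1999.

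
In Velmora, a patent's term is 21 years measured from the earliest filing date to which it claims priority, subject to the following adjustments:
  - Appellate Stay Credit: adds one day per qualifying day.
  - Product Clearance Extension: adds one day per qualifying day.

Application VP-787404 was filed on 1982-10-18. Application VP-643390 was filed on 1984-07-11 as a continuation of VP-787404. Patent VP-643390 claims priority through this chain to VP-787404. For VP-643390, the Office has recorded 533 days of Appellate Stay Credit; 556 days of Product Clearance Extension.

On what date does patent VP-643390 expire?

2006-10-11

Earliest priority filing: 18 October 1982.
Base term: 18 October 1982 + 21 years → 18 October 2003.
Appellate Stay Credit: +533 days → 3 April 2005.
Product Clearance Extension: +556 days → 11 October 2006.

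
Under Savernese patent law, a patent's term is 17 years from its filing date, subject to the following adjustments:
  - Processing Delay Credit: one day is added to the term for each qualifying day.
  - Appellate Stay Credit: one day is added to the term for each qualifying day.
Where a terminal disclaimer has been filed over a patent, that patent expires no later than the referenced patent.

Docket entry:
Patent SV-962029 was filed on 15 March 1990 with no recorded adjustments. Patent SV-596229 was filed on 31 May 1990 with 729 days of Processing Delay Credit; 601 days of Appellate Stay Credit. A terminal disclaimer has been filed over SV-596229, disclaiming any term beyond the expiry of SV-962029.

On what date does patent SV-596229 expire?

Natural term of SV-596229:
  Base: filing + 17 years → 31 May 2007.
  Processing Delay Credit: +729 days → 29 May 2009.
  Appellate Stay Credit: +601 days → 20 January 2011.
Expiry of referenced patent SV-962029:
  Base: filing + 17 years → 15 March 2007.
Terminal disclaimer: SV-596229 expires on the earlier of 20 January 2011 and 15 March 2007.

March 15, 2007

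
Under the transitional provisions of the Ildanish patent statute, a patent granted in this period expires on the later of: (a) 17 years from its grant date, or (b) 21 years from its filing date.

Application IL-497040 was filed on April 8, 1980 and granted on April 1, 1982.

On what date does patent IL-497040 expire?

2001-04-08

(a) grant + 17 years → 1 April 1999.
(b) filing + 21 years → 8 April 2001.
Later of the two: 8 April 2001.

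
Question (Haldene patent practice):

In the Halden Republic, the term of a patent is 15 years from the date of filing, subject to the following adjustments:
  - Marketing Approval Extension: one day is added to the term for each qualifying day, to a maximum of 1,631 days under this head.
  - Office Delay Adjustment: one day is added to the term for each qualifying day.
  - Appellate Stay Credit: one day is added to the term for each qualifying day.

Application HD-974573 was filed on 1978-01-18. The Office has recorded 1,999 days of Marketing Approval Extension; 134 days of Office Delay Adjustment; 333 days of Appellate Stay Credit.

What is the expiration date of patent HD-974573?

Base term: filing date + 15 years → 18 January 1993.
Marketing Approval Extension: 1999 days claimed exceeds the 1631-day cap, so +1631 days → 7 July 1997.
Office Delay Adjustment: +134 days → 18 November 1997.
Appellate Stay Credit: +333 days → 17 October 1998.

October 17, 1998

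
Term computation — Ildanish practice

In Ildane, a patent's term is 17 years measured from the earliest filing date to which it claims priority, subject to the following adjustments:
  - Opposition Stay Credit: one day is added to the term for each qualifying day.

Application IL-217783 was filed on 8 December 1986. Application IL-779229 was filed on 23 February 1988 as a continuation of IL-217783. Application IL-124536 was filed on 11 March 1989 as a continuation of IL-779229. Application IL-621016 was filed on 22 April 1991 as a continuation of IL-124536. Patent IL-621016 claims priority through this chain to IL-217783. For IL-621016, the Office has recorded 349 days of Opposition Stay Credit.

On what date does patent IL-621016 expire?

November 21, 2004

Earliest priority filing: 8 December 1986.
Base term: 8 December 1986 + 17 years → 8 December 2003.
Opposition Stay Credit: +349 days → 21 November 2004.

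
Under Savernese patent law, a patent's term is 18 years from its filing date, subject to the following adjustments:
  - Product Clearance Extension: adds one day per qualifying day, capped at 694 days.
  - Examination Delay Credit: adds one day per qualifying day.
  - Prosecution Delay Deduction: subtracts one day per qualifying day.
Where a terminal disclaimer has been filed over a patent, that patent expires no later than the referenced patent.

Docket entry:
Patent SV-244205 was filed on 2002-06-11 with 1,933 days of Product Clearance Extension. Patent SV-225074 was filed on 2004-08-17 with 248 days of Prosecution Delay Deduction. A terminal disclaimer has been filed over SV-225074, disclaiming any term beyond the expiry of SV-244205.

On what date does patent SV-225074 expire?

Natural term of SV-225074:
  Base: filing + 18 years → 17 August 2022.
  Prosecution Delay Deduction: −248 days → 12 December 2021.
Expiry of referenced patent SV-244205:
  Base: filing + 18 years → 11 June 2020.
  Product Clearance Extension: 1933 days claimed exceeds the 694-day cap, so +694 days → 6 May 2022.
Terminal disclaimer: SV-225074 expires on the earlier of 12 December 2021 and 6 May 2022.

December 12, 2021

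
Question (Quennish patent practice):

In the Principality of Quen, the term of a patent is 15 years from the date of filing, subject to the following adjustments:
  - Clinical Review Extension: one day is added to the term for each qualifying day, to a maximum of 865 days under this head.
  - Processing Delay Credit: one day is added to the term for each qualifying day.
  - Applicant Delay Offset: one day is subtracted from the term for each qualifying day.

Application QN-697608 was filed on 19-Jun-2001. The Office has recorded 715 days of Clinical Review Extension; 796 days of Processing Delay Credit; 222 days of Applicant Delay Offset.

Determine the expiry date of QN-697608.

December 30, 2019

Base term: filing date + 15 years → 19 June 2016.
Clinical Review Extension: 715 days (within the 865-day cap) → +715 days → 4 June 2018.
Processing Delay Credit: +796 days → 8 August 2020.
Applicant Delay Offset: −222 days → 30 December 2019.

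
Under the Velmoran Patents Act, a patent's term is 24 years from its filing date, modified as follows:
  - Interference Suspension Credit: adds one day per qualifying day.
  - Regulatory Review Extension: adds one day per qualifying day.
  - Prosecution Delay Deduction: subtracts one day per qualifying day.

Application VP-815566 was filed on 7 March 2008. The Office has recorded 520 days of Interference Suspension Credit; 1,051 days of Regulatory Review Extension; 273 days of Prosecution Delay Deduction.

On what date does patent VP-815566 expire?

Base term: filing date + 24 years → 7 March 2032.
Interference Suspension Credit: +520 days → 9 August 2033.
Regulatory Review Extension: +1051 days → 25 June 2036.
Prosecution Delay Deduction: −273 days → 26 September 2035.

September 26, 2035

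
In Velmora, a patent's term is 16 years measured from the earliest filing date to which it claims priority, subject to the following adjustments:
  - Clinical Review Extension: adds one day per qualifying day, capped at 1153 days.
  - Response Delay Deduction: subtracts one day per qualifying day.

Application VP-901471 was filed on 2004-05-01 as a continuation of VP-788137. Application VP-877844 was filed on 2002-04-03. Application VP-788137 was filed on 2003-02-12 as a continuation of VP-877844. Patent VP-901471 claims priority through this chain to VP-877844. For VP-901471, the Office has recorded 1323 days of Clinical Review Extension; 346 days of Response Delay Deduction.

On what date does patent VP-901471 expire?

June 18, 2020

Earliest priority filing: 3 April 2002.
Base term: 3 April 2002 + 16 years → 3 April 2018.
Clinical Review Extension: 1323 days claimed exceeds the 1153-day cap, so +1153 days → 30 May 2021.
Response Delay Deduction: −346 days → 18 June 2020.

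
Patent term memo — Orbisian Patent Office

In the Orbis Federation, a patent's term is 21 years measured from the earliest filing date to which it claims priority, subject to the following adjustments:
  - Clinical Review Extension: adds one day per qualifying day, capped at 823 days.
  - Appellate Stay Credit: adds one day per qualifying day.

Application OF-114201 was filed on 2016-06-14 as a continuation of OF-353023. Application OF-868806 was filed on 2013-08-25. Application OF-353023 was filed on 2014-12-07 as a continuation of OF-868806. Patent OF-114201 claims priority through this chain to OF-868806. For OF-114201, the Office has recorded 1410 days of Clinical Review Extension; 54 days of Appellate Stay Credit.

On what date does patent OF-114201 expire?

2037-01-18

Earliest priority filing: 25 August 2013.
Base term: 25 August 2013 + 21 years → 25 August 2034.
Clinical Review Extension: 1410 days claimed exceeds the 823-day cap, so +823 days → 25 November 2036.
Appellate Stay Credit: +54 days → 18 January 2037.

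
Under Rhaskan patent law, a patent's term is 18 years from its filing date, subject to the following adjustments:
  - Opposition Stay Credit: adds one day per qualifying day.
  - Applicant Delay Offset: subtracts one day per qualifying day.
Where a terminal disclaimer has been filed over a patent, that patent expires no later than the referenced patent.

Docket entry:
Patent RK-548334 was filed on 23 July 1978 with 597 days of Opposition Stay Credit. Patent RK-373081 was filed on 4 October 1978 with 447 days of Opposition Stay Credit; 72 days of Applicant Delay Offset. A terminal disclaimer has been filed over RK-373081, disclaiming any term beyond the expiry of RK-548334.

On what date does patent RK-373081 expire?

Natural term of RK-373081:
  Base: filing + 18 years → 4 October 1996.
  Opposition Stay Credit: +447 days → 25 December 1997.
  Applicant Delay Offset: −72 days → 14 October 1997.
Expiry of referenced patent RK-548334:
  Base: filing + 18 years → 23 July 1996.
  Opposition Stay Credit: +597 days → 12 March 1998.
Terminal disclaimer: RK-373081 expires on the earlier of 14 October 1997 and 12 March 1998.

October 14, 1997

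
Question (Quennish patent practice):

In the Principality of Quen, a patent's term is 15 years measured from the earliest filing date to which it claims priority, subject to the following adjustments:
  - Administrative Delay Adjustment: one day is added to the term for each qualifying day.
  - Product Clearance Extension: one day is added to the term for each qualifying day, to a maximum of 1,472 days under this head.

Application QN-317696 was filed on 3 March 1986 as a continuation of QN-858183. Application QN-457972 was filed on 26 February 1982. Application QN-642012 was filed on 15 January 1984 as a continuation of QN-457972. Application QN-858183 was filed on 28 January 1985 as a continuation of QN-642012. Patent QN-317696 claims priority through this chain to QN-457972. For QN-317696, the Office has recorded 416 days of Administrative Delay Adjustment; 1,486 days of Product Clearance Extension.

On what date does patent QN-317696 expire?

April 29, 2002

Earliest priority filing: 26 February 1982.
Base term: 26 February 1982 + 15 years → 26 February 1997.
Administrative Delay Adjustment: +416 days → 18 April 1998.
Product Clearance Extension: 1486 days claimed exceeds the 1472-day cap, so +1472 days → 29 April 2002.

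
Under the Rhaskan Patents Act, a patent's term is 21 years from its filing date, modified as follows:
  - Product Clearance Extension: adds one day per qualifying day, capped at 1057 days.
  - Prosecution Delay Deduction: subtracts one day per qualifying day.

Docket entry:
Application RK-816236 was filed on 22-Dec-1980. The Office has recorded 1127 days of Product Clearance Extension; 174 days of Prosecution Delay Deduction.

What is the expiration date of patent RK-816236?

May 23, 2004

Base term: filing date + 21 years → 22 December 2001.
Product Clearance Extension: 1127 days claimed exceeds the 1057-day cap, so +1057 days → 13 November 2004.
Prosecution Delay Deduction: −174 days → 23 May 2004.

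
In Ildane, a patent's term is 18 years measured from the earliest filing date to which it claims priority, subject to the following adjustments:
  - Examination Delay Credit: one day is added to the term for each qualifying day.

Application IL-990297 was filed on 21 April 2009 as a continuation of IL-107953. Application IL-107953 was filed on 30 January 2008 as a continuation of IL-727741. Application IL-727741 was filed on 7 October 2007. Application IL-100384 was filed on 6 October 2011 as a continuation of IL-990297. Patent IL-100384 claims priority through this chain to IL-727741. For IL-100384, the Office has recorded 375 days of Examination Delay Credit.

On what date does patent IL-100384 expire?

Earliest priority filing: 7 October 2007.
Base term: 7 October 2007 + 18 years → 7 October 2025.
Examination Delay Credit: +375 days → 17 October 2026.

October 17, 2026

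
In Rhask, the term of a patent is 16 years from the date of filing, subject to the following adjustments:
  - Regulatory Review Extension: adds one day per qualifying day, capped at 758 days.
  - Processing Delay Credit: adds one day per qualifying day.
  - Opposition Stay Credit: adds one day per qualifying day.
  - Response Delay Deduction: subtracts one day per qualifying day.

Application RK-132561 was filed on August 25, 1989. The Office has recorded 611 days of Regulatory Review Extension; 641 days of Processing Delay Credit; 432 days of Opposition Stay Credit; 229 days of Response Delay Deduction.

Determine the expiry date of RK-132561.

August 19, 2009

Base term: filing date + 16 years → 25 August 2005.
Regulatory Review Extension: 611 days (within the 758-day cap) → +611 days → 28 April 2007.
Processing Delay Credit: +641 days → 28 January 2009.
Opposition Stay Credit: +432 days → 5 April 2010.
Response Delay Deduction: −229 days → 19 August 2009.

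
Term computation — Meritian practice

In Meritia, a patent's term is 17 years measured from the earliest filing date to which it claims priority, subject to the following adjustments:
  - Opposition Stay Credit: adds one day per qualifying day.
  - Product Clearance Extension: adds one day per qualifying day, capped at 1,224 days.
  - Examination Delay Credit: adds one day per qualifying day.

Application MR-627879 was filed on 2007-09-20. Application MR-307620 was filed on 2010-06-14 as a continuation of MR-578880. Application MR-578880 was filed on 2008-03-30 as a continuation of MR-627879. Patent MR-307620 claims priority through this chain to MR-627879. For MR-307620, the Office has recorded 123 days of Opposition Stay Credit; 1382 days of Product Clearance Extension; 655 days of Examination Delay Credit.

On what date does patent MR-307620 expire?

Earliest priority filing: 20 September 2007.
Base term: 20 September 2007 + 17 years → 20 September 2024.
Opposition Stay Credit: +123 days → 21 January 2025.
Product Clearance Extension: 1382 days claimed exceeds the 1224-day cap, so +1224 days → 29 May 2028.
Examination Delay Credit: +655 days → 15 March 2030.

2030-03-15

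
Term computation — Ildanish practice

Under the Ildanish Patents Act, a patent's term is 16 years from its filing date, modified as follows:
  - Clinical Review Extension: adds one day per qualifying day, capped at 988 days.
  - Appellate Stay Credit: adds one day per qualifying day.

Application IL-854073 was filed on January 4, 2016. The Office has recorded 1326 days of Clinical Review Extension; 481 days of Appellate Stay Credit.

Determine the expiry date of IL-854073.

Base term: filing date + 16 years → 4 January 2032.
Clinical Review Extension: 1326 days claimed exceeds the 988-day cap, so +988 days → 18 September 2034.
Appellate Stay Credit: +481 days → 12 January 2036.

2036-01-12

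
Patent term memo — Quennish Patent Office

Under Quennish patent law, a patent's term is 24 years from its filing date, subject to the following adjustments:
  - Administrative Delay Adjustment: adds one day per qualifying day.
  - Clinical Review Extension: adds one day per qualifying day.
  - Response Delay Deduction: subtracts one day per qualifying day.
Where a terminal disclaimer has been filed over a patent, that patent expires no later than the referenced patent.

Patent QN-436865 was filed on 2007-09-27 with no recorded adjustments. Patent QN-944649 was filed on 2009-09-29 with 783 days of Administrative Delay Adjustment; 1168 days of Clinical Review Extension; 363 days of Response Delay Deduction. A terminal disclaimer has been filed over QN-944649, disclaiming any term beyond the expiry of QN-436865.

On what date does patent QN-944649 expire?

Natural term of QN-944649:
  Base: filing + 24 years → 29 September 2033.
  Administrative Delay Adjustment: +783 days → 21 November 2035.
  Clinical Review Extension: +1168 days → 1 February 2039.
  Response Delay Deduction: −363 days → 3 February 2038.
Expiry of referenced patent QN-436865:
  Base: filing + 24 years → 27 September 2031.
Terminal disclaimer: QN-944649 expires on the earlier of 3 February 2038 and 27 September 2031.

September 27, 2031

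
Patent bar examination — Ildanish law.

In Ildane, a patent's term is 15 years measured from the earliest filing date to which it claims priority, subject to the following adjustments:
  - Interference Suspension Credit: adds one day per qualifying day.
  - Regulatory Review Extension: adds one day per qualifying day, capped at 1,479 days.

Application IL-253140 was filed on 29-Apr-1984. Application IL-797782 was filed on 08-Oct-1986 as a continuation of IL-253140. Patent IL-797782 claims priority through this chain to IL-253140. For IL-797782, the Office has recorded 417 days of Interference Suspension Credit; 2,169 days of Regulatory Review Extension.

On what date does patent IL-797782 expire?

Earliest priority filing: 29 April 1984.
Base term: 29 April 1984 + 15 years → 29 April 1999.
Interference Suspension Credit: +417 days → 19 June 2000.
Regulatory Review Extension: 2169 days claimed exceeds the 1479-day cap, so +1479 days → 7 July 2004.

2004-07-07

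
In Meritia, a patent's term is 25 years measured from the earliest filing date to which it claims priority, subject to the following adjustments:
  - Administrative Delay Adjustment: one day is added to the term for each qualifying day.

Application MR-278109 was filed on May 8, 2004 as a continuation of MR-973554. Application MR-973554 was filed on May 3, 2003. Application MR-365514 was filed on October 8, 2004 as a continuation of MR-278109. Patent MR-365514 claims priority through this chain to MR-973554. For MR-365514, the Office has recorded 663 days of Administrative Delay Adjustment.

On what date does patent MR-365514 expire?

February 25, 2030

Earliest priority filing: 3 May 2003.
Base term: 3 May 2003 + 25 years → 3 May 2028.
Administrative Delay Adjustment: +663 days → 25 February 2030.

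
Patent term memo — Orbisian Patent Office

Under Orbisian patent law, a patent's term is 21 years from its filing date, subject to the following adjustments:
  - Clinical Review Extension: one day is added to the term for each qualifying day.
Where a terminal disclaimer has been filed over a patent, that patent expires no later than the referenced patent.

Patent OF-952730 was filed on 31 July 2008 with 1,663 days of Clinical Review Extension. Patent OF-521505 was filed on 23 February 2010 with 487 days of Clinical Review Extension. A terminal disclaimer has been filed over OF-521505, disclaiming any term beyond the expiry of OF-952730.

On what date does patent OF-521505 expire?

2032-06-24

Natural term of OF-521505:
  Base: filing + 21 years → 23 February 2031.
  Clinical Review Extension: +487 days → 24 June 2032.
Expiry of referenced patent OF-952730:
  Base: filing + 21 years → 31 July 2029.
  Clinical Review Extension: +1663 days → 18 February 2034.
Terminal disclaimer: OF-521505 expires on the earlier of 24 June 2032 and 18 February 2034.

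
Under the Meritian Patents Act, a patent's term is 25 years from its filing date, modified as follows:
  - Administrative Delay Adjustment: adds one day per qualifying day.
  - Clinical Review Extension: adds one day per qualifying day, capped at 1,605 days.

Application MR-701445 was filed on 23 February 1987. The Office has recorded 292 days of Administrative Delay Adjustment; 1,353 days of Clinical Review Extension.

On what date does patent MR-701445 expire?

2016-08-25

Base term: filing date + 25 years → 23 February 2012.
Administrative Delay Adjustment: +292 days → 11 December 2012.
Clinical Review Extension: 1353 days (within the 1605-day cap) → +1353 days → 25 August 2016.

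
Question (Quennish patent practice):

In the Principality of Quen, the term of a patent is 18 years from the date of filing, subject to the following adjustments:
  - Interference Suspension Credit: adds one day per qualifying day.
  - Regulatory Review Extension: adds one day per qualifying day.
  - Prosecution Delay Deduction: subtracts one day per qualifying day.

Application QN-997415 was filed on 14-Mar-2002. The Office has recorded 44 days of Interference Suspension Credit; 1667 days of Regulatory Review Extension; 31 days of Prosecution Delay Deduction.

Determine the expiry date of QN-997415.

2024-10-19

Base term: filing date + 18 years → 14 March 2020.
Interference Suspension Credit: +44 days → 27 April 2020.
Regulatory Review Extension: +1667 days → 19 November 2024.
Prosecution Delay Deduction: −31 days → 19 October 2024.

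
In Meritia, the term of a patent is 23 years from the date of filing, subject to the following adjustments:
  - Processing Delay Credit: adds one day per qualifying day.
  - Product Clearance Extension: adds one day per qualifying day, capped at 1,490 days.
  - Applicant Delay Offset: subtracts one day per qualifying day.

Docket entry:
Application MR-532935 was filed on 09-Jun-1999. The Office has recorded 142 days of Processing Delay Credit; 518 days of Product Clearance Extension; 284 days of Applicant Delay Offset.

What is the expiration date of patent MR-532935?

June 20, 2023

Base term: filing date + 23 years → 9 June 2022.
Processing Delay Credit: +142 days → 29 October 2022.
Product Clearance Extension: 518 days (within the 1490-day cap) → +518 days → 30 March 2024.
Applicant Delay Offset: −284 days → 20 June 2023.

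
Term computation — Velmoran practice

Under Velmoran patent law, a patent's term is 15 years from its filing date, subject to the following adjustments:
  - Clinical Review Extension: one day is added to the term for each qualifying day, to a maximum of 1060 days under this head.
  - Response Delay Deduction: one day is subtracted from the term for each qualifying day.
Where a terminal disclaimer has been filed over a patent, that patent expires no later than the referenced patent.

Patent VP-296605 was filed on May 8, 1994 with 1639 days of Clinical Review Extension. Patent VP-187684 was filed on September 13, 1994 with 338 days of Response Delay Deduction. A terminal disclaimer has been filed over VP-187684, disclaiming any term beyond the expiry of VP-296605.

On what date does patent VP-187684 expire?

Natural term of VP-187684:
  Base: filing + 15 years → 13 September 2009.
  Response Delay Deduction: −338 days → 10 October 2008.
Expiry of referenced patent VP-296605:
  Base: filing + 15 years → 8 May 2009.
  Clinical Review Extension: 1639 days claimed exceeds the 1060-day cap, so +1060 days → 2 April 2012.
Terminal disclaimer: VP-187684 expires on the earlier of 10 October 2008 and 2 April 2012.

October 10, 2008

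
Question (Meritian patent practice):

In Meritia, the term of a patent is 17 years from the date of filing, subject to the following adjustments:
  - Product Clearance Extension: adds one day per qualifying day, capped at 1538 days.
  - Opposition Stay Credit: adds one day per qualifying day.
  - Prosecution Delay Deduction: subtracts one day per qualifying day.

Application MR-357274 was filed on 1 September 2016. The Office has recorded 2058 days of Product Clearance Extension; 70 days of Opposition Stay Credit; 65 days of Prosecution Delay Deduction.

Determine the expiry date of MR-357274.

November 22, 2037

Base term: filing date + 17 years → 1 September 2033.
Product Clearance Extension: 2058 days claimed exceeds the 1538-day cap, so +1538 days → 17 November 2037.
Opposition Stay Credit: +70 days → 26 January 2038.
Prosecution Delay Deduction: −65 days → 22 November 2037.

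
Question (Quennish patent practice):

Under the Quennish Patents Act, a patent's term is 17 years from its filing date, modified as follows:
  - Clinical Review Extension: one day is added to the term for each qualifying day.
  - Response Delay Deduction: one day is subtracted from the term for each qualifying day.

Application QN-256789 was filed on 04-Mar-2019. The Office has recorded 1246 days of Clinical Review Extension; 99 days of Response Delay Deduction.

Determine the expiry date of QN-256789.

Base term: filing date + 17 years → 4 March 2036.
Clinical Review Extension: +1246 days → 2 August 2039.
Response Delay Deduction: −99 days → 25 April 2039.

April 25, 2039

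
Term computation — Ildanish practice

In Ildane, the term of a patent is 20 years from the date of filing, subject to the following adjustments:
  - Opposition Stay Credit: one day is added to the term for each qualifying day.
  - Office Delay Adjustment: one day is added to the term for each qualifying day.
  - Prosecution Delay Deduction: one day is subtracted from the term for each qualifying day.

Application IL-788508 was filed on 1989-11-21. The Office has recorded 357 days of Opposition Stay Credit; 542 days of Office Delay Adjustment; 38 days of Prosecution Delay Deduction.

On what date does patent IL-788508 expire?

2012-03-31

Base term: filing date + 20 years → 21 November 2009.
Opposition Stay Credit: +357 days → 13 November 2010.
Office Delay Adjustment: +542 days → 8 May 2012.
Prosecution Delay Deduction: −38 days → 31 March 2012.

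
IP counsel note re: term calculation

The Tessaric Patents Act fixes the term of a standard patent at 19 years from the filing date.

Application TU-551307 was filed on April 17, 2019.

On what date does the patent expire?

April 17, 2038

Filing date + 19 years → 17 April 2038.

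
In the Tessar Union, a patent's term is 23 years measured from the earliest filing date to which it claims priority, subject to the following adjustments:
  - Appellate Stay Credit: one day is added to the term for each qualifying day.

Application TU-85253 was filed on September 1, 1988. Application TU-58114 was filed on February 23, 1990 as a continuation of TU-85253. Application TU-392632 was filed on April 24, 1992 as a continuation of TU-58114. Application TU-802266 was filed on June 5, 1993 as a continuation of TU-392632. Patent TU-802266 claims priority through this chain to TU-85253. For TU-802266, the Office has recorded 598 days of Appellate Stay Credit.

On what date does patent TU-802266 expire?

April 21, 2013

Earliest priority filing: 1 September 1988.
Base term: 1 September 1988 + 23 years → 1 September 2011.
Appellate Stay Credit: +598 days → 21 April 2013.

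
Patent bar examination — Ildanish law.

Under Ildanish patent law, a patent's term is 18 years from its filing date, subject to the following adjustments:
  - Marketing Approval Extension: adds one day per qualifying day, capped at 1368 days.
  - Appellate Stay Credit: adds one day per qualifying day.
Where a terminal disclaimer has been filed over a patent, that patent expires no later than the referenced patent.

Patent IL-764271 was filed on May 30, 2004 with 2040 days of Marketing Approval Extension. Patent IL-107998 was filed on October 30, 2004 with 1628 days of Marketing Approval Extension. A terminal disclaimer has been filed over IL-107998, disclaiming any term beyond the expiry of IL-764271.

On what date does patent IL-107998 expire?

Natural term of IL-107998:
  Base: filing + 18 years → 30 October 2022.
  Marketing Approval Extension: 1628 days claimed exceeds the 1368-day cap, so +1368 days → 29 July 2026.
Expiry of referenced patent IL-764271:
  Base: filing + 18 years → 30 May 2022.
  Marketing Approval Extension: 2040 days claimed exceeds the 1368-day cap, so +1368 days → 26 February 2026.
Terminal disclaimer: IL-107998 expires on the earlier of 29 July 2026 and 26 February 2026.

2026-02-26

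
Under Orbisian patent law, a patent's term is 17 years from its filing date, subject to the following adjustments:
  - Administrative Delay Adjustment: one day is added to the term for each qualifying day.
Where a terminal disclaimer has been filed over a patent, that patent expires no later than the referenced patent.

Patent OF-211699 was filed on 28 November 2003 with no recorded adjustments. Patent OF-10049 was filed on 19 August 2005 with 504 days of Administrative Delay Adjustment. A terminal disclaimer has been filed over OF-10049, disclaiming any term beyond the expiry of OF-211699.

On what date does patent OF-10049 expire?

November 28, 2020

Natural term of OF-10049:
  Base: filing + 17 years → 19 August 2022.
  Administrative Delay Adjustment: +504 days → 5 January 2024.
Expiry of referenced patent OF-211699:
  Base: filing + 17 years → 28 November 2020.
Terminal disclaimer: OF-10049 expires on the earlier of 5 January 2024 and 28 November 2020.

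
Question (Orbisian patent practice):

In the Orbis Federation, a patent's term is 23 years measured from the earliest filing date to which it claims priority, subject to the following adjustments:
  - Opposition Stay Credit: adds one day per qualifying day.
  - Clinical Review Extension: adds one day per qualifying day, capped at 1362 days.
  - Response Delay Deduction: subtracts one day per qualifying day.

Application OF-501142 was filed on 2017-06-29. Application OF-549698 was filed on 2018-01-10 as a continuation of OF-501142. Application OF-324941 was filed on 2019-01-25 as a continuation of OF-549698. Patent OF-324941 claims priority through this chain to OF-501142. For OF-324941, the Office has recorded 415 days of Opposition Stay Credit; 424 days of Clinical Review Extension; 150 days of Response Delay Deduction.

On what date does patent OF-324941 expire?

Earliest priority filing: 29 June 2017.
Base term: 29 June 2017 + 23 years → 29 June 2040.
Opposition Stay Credit: +415 days → 18 August 2041.
Clinical Review Extension: 424 days (within the 1362-day cap) → +424 days → 16 October 2042.
Response Delay Deduction: −150 days → 19 May 2042.

May 19, 2042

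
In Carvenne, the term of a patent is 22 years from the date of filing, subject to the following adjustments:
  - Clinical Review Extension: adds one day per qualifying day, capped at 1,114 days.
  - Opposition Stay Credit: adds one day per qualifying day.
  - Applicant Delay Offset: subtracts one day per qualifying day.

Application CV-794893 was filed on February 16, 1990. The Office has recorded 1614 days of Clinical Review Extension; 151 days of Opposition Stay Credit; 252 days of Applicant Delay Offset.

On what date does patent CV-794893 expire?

Base term: filing date + 22 years → 16 February 2012.
Clinical Review Extension: 1614 days claimed exceeds the 1114-day cap, so +1114 days → 6 March 2015.
Opposition Stay Credit: +151 days → 4 August 2015.
Applicant Delay Offset: −252 days → 25 November 2014.

November 25, 2014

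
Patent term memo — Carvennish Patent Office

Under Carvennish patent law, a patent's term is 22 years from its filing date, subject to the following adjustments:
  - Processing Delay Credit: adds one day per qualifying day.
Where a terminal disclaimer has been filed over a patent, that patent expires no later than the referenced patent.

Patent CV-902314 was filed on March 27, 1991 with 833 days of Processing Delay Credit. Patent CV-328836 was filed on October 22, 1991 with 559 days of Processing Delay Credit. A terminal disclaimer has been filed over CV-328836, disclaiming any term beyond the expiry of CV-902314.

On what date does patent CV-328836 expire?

May 4, 2015

Natural term of CV-328836:
  Base: filing + 22 years → 22 October 2013.
  Processing Delay Credit: +559 days → 4 May 2015.
Expiry of referenced patent CV-902314:
  Base: filing + 22 years → 27 March 2013.
  Processing Delay Credit: +833 days → 8 July 2015.
Terminal disclaimer: CV-328836 expires on the earlier of 4 May 2015 and 8 July 2015.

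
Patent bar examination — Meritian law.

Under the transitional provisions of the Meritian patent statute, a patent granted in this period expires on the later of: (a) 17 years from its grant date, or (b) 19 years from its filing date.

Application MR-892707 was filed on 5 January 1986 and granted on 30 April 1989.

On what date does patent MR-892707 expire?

(a) grant + 17 years → 30 April 2006.
(b) filing + 19 years → 5 January 2005.
Later of the two: 30 April 2006.

April 30, 2006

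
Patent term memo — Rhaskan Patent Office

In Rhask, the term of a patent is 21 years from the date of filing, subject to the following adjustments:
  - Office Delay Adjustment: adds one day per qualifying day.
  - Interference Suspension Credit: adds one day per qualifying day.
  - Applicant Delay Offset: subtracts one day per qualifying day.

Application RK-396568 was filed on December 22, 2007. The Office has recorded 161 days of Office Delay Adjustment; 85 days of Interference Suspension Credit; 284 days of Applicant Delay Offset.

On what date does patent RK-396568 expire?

2028-11-14

Base term: filing date + 21 years → 22 December 2028.
Office Delay Adjustment: +161 days → 1 June 2029.
Interference Suspension Credit: +85 days → 25 August 2029.
Applicant Delay Offset: −284 days → 14 November 2028.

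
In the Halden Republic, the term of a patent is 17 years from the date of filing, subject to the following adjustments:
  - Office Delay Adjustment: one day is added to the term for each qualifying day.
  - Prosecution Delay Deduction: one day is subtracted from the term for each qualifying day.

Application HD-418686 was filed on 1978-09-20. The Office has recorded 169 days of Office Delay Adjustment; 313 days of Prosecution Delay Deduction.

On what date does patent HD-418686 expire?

Base term: filing date + 17 years → 20 September 1995.
Office Delay Adjustment: +169 days → 7 March 1996.
Prosecution Delay Deduction: −313 days → 29 April 1995.

April 29, 1995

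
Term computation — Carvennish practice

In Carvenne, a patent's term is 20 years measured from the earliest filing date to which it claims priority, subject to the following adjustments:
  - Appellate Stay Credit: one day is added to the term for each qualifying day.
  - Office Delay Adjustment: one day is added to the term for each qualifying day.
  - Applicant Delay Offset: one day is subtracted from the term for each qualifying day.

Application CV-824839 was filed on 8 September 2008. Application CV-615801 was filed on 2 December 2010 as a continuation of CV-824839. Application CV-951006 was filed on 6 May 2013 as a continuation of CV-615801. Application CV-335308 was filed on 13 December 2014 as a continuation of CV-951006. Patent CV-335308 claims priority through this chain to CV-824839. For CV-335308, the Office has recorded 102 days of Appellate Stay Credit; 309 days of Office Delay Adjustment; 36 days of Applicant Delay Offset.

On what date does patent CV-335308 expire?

Earliest priority filing: 8 September 2008.
Base term: 8 September 2008 + 20 years → 8 September 2028.
Appellate Stay Credit: +102 days → 19 December 2028.
Office Delay Adjustment: +309 days → 24 October 2029.
Applicant Delay Offset: −36 days → 18 September 2029.

2029-09-18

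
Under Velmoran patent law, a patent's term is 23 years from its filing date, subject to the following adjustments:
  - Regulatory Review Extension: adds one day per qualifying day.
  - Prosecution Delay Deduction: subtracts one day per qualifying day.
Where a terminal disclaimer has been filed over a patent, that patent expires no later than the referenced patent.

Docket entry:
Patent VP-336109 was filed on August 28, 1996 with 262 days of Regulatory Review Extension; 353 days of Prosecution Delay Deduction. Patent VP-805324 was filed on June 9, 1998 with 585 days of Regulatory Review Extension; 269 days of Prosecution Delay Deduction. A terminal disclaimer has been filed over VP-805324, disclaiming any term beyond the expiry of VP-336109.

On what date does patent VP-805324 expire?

May 29, 2019

Natural term of VP-805324:
  Base: filing + 23 years → 9 June 2021.
  Regulatory Review Extension: +585 days → 15 January 2023.
  Prosecution Delay Deduction: −269 days → 21 April 2022.
Expiry of referenced patent VP-336109:
  Base: filing + 23 years → 28 August 2019.
  Regulatory Review Extension: +262 days → 16 May 2020.
  Prosecution Delay Deduction: −353 days → 29 May 2019.
Terminal disclaimer: VP-805324 expires on the earlier of 21 April 2022 and 29 May 2019.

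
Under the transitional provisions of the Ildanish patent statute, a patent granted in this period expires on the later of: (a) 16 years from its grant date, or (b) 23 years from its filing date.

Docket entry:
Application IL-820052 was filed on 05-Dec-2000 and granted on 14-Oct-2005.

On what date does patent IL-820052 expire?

2023-12-05

(a) grant + 16 years → 14 October 2021.
(b) filing + 23 years → 5 December 2023.
Later of the two: 5 December 2023.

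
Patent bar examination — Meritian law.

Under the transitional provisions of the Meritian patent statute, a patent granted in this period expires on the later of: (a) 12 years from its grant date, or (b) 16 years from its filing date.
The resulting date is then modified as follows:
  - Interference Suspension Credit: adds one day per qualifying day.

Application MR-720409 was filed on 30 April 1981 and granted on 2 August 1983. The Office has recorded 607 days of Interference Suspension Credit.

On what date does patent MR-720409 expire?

(a) grant + 12 years → 2 August 1995.
(b) filing + 16 years → 30 April 1997.
Later of the two: 30 April 1997.
Interference Suspension Credit: +607 days → 28 December 1998.

1998-12-28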